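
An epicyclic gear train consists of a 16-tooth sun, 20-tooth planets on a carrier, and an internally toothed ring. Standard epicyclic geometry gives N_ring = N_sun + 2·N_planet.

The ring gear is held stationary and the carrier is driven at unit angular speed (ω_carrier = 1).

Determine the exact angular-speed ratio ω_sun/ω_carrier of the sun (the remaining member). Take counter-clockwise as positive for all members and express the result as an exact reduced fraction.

N_ring = 16 + 2·20 = 56
16(ω_s−ω_c) = −56(ω_r−ω_c),  ω_r=0, ω_c=1
ω_s = 1 − (56/16)(0−1) = 9/2
ω_s/ω_c = 9/2

9/2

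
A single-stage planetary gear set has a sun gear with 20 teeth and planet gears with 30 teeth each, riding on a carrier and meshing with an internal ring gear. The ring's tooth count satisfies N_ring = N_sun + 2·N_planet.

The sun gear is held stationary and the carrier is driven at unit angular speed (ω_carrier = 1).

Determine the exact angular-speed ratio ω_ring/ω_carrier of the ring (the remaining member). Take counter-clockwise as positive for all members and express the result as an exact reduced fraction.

5/4

N_ring = 20 + 2·30 = 80
20(ω_s−ω_c) = −80(ω_r−ω_c),  ω_s=0, ω_c=1
ω_r = 1 − (20/80)(0−1) = 5/4
ω_r/ω_c = 5/4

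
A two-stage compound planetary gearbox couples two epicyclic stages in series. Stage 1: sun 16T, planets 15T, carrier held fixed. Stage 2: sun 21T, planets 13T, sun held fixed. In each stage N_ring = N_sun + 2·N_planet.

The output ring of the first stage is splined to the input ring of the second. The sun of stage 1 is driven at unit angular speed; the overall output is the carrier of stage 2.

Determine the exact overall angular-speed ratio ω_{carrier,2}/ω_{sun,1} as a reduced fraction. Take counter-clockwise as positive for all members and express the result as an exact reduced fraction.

Stage 1: N_ring = 16 + 2·15 = 46
Stage 1: 16(ω_s−ω_c) = −46(ω_r−ω_c),  ω_c=0, ω_s=1
Stage 1: ω_r = 0 − (16/46)(1−0) = -8/23
  ⇒ ω_r¹/ω_s¹ = -8/23
Stage 2: N_ring = 21 + 2·13 = 47
Stage 2: 21(ω_s−ω_c) = −47(ω_r−ω_c),  ω_s=0, ω_r=1
Stage 2: 21(0−ω_c) = −47(1−ω_c)  ⇒  68ω_c = 47  ⇒  ω_c = 47/68
  ⇒ ω_c²/ω_r² = 47/68
Coupling ω_r² = ω_r¹ ⇒ overall = -8/23 × 47/68 = -94/391

-94/391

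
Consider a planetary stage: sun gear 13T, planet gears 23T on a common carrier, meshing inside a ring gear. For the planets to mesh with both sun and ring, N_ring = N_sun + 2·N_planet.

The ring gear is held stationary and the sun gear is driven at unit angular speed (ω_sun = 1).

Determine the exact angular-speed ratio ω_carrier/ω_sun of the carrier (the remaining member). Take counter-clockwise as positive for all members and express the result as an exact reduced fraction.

13/72

N_ring = 13 + 2·23 = 59
13(ω_s−ω_c) = −59(ω_r−ω_c),  ω_r=0, ω_s=1
13(1−ω_c) = −59(0−ω_c)  ⇒  72ω_c = 13  ⇒  ω_c = 13/72
ω_c/ω_s = 13/72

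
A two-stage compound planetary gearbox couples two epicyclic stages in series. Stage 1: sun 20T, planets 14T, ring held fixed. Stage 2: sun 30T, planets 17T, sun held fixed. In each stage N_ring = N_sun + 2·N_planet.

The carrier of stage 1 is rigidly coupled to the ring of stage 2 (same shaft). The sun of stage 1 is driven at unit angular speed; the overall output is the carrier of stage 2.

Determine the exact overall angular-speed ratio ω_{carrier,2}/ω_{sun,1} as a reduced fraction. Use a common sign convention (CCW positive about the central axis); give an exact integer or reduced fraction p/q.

160/799

Stage 1: N_ring = 20 + 2·14 = 48
Stage 1: 20(ω_s−ω_c) = −48(ω_r−ω_c),  ω_r=0, ω_s=1
Stage 1: 20(1−ω_c) = −48(0−ω_c)  ⇒  68ω_c = 20  ⇒  ω_c = 5/17
  ⇒ ω_c¹/ω_s¹ = 5/17
Stage 2: N_ring = 30 + 2·17 = 64
Stage 2: 30(ω_s−ω_c) = −64(ω_r−ω_c),  ω_s=0, ω_r=1
Stage 2: 30(0−ω_c) = −64(1−ω_c)  ⇒  94ω_c = 64  ⇒  ω_c = 32/47
  ⇒ ω_c²/ω_r² = 32/47
Coupling ω_r² = ω_c¹ ⇒ overall = 5/17 × 32/47 = 160/799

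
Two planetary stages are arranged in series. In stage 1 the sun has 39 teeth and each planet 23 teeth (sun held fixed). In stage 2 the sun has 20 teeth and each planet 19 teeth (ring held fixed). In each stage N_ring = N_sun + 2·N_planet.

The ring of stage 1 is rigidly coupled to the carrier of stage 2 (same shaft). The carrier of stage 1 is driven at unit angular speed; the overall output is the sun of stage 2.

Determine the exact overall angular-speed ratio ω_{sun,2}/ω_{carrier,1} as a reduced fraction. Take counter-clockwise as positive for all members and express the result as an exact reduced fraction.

2418/425

Stage 1: N_ring = 39 + 2·23 = 85
Stage 1: 39(ω_s−ω_c) = −85(ω_r−ω_c),  ω_s=0, ω_c=1
Stage 1: ω_r = 1 − (39/85)(0−1) = 124/85
  ⇒ ω_r¹/ω_c¹ = 124/85
Stage 2: N_ring = 20 + 2·19 = 58
Stage 2: 20(ω_s−ω_c) = −58(ω_r−ω_c),  ω_r=0, ω_c=1
Stage 2: ω_s = 1 − (58/20)(0−1) = 39/10
  ⇒ ω_s²/ω_c² = 39/10
Coupling ω_c² = ω_r¹ ⇒ overall = 124/85 × 39/10 = 2418/425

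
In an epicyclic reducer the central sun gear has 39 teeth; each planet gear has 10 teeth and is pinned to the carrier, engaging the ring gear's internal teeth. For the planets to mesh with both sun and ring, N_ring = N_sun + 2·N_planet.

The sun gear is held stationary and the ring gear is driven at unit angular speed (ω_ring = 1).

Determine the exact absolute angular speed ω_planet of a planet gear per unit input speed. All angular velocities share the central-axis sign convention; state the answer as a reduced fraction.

59/20

N_ring = 39 + 2·10 = 59
39(ω_s−ω_c) = −59(ω_r−ω_c),  ω_s=0, ω_r=1
39(0−ω_c) = −59(1−ω_c)  ⇒  98ω_c = 59  ⇒  ω_c = 59/98
sun–planet: 39·(0−59/98) = −10·(ω_p−ω_c)  ⇒  ω_p−ω_c = −(39/10)·(-59/98) = 2301/980
ω_p = 59/98 + 2301/980 = 59/20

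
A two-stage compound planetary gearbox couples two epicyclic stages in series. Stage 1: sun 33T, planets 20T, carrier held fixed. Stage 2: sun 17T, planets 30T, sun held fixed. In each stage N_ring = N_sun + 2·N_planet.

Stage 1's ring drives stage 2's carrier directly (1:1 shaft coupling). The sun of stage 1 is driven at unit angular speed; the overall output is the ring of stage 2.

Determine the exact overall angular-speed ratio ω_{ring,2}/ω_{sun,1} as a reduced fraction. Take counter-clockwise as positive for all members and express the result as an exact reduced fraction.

Stage 1: N_ring = 33 + 2·20 = 73
Stage 1: 33(ω_s−ω_c) = −73(ω_r−ω_c),  ω_c=0, ω_s=1
Stage 1: ω_r = 0 − (33/73)(1−0) = -33/73
  ⇒ ω_r¹/ω_s¹ = -33/73
Stage 2: N_ring = 17 + 2·30 = 77
Stage 2: 17(ω_s−ω_c) = −77(ω_r−ω_c),  ω_s=0, ω_c=1
Stage 2: ω_r = 1 − (17/77)(0−1) = 94/77
  ⇒ ω_r²/ω_c² = 94/77
Coupling ω_c² = ω_r¹ ⇒ overall = -33/73 × 94/77 = -282/511

-282/511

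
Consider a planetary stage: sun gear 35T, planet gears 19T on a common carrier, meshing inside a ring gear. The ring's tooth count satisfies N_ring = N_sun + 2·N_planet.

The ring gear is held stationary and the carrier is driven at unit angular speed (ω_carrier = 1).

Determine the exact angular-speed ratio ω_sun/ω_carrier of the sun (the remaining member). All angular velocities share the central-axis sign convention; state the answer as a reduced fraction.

108/35

N_ring = 35 + 2·19 = 73
35(ω_s−ω_c) = −73(ω_r−ω_c),  ω_r=0, ω_c=1
ω_s = 1 − (73/35)(0−1) = 108/35
ω_s/ω_c = 108/35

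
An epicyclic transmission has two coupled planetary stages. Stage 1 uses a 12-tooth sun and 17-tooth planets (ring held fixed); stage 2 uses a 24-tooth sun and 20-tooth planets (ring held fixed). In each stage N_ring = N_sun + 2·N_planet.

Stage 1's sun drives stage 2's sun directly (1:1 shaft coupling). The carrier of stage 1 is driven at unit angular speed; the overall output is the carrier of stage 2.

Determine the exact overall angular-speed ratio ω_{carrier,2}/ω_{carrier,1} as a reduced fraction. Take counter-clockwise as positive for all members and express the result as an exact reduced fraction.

Stage 1: N_ring = 12 + 2·17 = 46
Stage 1: 12(ω_s−ω_c) = −46(ω_r−ω_c),  ω_r=0, ω_c=1
Stage 1: ω_s = 1 − (46/12)(0−1) = 29/6
  ⇒ ω_s¹/ω_c¹ = 29/6
Stage 2: N_ring = 24 + 2·20 = 64
Stage 2: 24(ω_s−ω_c) = −64(ω_r−ω_c),  ω_r=0, ω_s=1
Stage 2: 24(1−ω_c) = −64(0−ω_c)  ⇒  88ω_c = 24  ⇒  ω_c = 3/11
  ⇒ ω_c²/ω_s² = 3/11
Coupling ω_s² = ω_s¹ ⇒ overall = 29/6 × 3/11 = 29/22

29/22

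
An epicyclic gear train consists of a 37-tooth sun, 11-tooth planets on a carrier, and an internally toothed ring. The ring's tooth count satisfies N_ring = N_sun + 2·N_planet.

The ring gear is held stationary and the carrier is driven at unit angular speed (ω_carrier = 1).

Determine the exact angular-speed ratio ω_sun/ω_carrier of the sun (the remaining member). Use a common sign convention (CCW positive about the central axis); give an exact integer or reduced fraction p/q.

N_ring = 37 + 2·11 = 59
37(ω_s−ω_c) = −59(ω_r−ω_c),  ω_r=0, ω_c=1
ω_s = 1 − (59/37)(0−1) = 96/37
ω_s/ω_c = 96/37

96/37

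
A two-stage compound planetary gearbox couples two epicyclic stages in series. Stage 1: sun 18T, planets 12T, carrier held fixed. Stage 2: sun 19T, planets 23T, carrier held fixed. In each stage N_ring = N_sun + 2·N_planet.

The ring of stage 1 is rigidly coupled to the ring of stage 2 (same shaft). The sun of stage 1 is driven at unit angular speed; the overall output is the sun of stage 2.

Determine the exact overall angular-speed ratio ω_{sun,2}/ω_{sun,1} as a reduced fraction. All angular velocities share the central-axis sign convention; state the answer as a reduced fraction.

Stage 1: N_ring = 18 + 2·12 = 42
Stage 1: 18(ω_s−ω_c) = −42(ω_r−ω_c),  ω_c=0, ω_s=1
Stage 1: ω_r = 0 − (18/42)(1−0) = -3/7
  ⇒ ω_r¹/ω_s¹ = -3/7
Stage 2: N_ring = 19 + 2·23 = 65
Stage 2: 19(ω_s−ω_c) = −65(ω_r−ω_c),  ω_c=0, ω_r=1
Stage 2: ω_s = 0 − (65/19)(1−0) = -65/19
  ⇒ ω_s²/ω_r² = -65/19
Coupling ω_r² = ω_r¹ ⇒ overall = -3/7 × -65/19 = 195/133

195/133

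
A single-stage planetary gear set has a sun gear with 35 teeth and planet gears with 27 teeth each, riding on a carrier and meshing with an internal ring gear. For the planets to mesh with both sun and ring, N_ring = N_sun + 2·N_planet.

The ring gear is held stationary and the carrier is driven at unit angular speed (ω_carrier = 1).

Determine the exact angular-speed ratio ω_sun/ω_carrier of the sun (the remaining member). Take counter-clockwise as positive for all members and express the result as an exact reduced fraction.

N_ring = 35 + 2·27 = 89
35(ω_s−ω_c) = −89(ω_r−ω_c),  ω_r=0, ω_c=1
ω_s = 1 − (89/35)(0−1) = 124/35
ω_s/ω_c = 124/35

124/35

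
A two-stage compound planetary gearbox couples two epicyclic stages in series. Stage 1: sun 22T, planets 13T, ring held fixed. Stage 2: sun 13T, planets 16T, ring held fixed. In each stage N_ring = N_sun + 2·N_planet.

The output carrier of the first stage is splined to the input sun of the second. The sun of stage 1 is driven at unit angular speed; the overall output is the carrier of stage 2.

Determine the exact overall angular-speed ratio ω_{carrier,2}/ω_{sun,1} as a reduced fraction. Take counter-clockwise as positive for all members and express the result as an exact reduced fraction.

143/2030

Stage 1: N_ring = 22 + 2·13 = 48
Stage 1: 22(ω_s−ω_c) = −48(ω_r−ω_c),  ω_r=0, ω_s=1
Stage 1: 22(1−ω_c) = −48(0−ω_c)  ⇒  70ω_c = 22  ⇒  ω_c = 11/35
  ⇒ ω_c¹/ω_s¹ = 11/35
Stage 2: N_ring = 13 + 2·16 = 45
Stage 2: 13(ω_s−ω_c) = −45(ω_r−ω_c),  ω_r=0, ω_s=1
Stage 2: 13(1−ω_c) = −45(0−ω_c)  ⇒  58ω_c = 13  ⇒  ω_c = 13/58
  ⇒ ω_c²/ω_s² = 13/58
Coupling ω_s² = ω_c¹ ⇒ overall = 11/35 × 13/58 = 143/2030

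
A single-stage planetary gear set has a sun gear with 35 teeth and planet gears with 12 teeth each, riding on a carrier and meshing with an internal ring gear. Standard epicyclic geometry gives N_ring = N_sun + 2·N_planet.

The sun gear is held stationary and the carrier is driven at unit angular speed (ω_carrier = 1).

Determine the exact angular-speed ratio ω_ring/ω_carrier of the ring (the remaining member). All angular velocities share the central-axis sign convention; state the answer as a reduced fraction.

94/59

N_ring = 35 + 2·12 = 59
35(ω_s−ω_c) = −59(ω_r−ω_c),  ω_s=0, ω_c=1
ω_r = 1 − (35/59)(0−1) = 94/59
ω_r/ω_c = 94/59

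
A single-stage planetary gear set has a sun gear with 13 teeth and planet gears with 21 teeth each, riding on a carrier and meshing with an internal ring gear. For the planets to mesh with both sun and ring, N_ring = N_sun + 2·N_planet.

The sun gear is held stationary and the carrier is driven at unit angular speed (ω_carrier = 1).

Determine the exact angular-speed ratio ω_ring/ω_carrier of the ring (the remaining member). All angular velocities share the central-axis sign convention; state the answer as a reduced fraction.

68/55

N_ring = 13 + 2·21 = 55
13(ω_s−ω_c) = −55(ω_r−ω_c),  ω_s=0, ω_c=1
ω_r = 1 − (13/55)(0−1) = 68/55
ω_r/ω_c = 68/55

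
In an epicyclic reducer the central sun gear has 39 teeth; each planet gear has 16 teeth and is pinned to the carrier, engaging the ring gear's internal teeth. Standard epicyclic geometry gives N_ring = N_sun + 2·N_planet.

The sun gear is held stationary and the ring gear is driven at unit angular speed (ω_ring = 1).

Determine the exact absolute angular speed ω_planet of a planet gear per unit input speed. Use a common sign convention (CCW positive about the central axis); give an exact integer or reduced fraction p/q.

N_ring = 39 + 2·16 = 71
39(ω_s−ω_c) = −71(ω_r−ω_c),  ω_s=0, ω_r=1
39(0−ω_c) = −71(1−ω_c)  ⇒  110ω_c = 71  ⇒  ω_c = 71/110
sun–planet: 39·(0−71/110) = −16·(ω_p−ω_c)  ⇒  ω_p−ω_c = −(39/16)·(-71/110) = 2769/1760
ω_p = 71/110 + 2769/1760 = 71/32

71/32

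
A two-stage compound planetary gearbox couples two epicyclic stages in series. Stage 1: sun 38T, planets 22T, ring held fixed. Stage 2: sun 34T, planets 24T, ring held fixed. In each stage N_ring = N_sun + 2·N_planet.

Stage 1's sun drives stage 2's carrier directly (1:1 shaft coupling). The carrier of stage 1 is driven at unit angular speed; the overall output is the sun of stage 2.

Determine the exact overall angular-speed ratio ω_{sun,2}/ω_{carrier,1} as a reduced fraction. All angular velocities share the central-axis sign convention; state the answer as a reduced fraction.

3480/323

Stage 1: N_ring = 38 + 2·22 = 82
Stage 1: 38(ω_s−ω_c) = −82(ω_r−ω_c),  ω_r=0, ω_c=1
Stage 1: ω_s = 1 − (82/38)(0−1) = 60/19
  ⇒ ω_s¹/ω_c¹ = 60/19
Stage 2: N_ring = 34 + 2·24 = 82
Stage 2: 34(ω_s−ω_c) = −82(ω_r−ω_c),  ω_r=0, ω_c=1
Stage 2: ω_s = 1 − (82/34)(0−1) = 58/17
  ⇒ ω_s²/ω_c² = 58/17
Coupling ω_c² = ω_s¹ ⇒ overall = 60/19 × 58/17 = 3480/323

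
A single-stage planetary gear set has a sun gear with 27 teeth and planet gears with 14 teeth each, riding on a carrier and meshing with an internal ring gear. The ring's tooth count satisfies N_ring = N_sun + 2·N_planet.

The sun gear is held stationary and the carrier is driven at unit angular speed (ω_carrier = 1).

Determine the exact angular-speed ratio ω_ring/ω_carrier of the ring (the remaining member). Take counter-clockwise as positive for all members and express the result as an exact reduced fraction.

N_ring = 27 + 2·14 = 55
27(ω_s−ω_c) = −55(ω_r−ω_c),  ω_s=0, ω_c=1
ω_r = 1 − (27/55)(0−1) = 82/55
ω_r/ω_c = 82/55

82/55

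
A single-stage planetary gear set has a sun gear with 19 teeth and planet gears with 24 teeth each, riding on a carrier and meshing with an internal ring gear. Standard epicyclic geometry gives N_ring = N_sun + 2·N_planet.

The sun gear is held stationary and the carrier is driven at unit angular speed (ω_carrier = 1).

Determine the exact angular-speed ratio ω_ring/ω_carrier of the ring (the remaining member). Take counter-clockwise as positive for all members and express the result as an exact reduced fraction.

N_ring = 19 + 2·24 = 67
19(ω_s−ω_c) = −67(ω_r−ω_c),  ω_s=0, ω_c=1
ω_r = 1 − (19/67)(0−1) = 86/67
ω_r/ω_c = 86/67

86/67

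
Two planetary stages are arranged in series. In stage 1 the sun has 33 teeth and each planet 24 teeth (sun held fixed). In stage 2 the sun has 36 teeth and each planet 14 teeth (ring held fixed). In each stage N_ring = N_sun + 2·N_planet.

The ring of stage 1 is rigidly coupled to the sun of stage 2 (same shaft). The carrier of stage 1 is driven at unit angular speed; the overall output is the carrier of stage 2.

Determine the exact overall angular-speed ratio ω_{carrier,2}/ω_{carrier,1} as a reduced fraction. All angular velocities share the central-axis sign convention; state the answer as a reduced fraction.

38/75

Stage 1: N_ring = 33 + 2·24 = 81
Stage 1: 33(ω_s−ω_c) = −81(ω_r−ω_c),  ω_s=0, ω_c=1
Stage 1: ω_r = 1 − (33/81)(0−1) = 38/27
  ⇒ ω_r¹/ω_c¹ = 38/27
Stage 2: N_ring = 36 + 2·14 = 64
Stage 2: 36(ω_s−ω_c) = −64(ω_r−ω_c),  ω_r=0, ω_s=1
Stage 2: 36(1−ω_c) = −64(0−ω_c)  ⇒  100ω_c = 36  ⇒  ω_c = 9/25
  ⇒ ω_c²/ω_s² = 9/25
Coupling ω_s² = ω_r¹ ⇒ overall = 38/27 × 9/25 = 38/75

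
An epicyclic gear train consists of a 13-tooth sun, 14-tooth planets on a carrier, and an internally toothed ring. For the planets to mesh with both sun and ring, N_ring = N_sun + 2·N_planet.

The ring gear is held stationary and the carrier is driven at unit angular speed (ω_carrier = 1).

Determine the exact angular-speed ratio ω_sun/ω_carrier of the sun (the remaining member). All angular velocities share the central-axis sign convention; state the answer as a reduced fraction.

N_ring = 13 + 2·14 = 41
13(ω_s−ω_c) = −41(ω_r−ω_c),  ω_r=0, ω_c=1
ω_s = 1 − (41/13)(0−1) = 54/13
ω_s/ω_c = 54/13

54/13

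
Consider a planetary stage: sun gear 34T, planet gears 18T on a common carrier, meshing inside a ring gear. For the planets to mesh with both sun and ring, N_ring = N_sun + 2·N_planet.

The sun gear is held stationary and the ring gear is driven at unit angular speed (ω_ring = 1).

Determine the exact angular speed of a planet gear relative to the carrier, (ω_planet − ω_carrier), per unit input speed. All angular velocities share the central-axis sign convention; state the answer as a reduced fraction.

N_ring = 34 + 2·18 = 70
34(ω_s−ω_c) = −70(ω_r−ω_c),  ω_s=0, ω_r=1
34(0−ω_c) = −70(1−ω_c)  ⇒  104ω_c = 70  ⇒  ω_c = 35/52
sun–planet: 34·(0−35/52) = −18·(ω_p−ω_c)  ⇒  ω_p−ω_c = −(34/18)·(-35/52) = 595/468

595/468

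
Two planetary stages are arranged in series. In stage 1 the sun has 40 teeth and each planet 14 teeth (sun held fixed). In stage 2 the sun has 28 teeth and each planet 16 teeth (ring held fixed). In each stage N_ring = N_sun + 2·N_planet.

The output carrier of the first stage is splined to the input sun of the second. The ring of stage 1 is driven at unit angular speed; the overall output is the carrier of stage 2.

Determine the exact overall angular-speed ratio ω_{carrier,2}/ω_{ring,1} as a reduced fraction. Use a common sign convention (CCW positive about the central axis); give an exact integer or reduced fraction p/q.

119/594

Stage 1: N_ring = 40 + 2·14 = 68
Stage 1: 40(ω_s−ω_c) = −68(ω_r−ω_c),  ω_s=0, ω_r=1
Stage 1: 40(0−ω_c) = −68(1−ω_c)  ⇒  108ω_c = 68  ⇒  ω_c = 17/27
  ⇒ ω_c¹/ω_r¹ = 17/27
Stage 2: N_ring = 28 + 2·16 = 60
Stage 2: 28(ω_s−ω_c) = −60(ω_r−ω_c),  ω_r=0, ω_s=1
Stage 2: 28(1−ω_c) = −60(0−ω_c)  ⇒  88ω_c = 28  ⇒  ω_c = 7/22
  ⇒ ω_c²/ω_s² = 7/22
Coupling ω_s² = ω_c¹ ⇒ overall = 17/27 × 7/22 = 119/594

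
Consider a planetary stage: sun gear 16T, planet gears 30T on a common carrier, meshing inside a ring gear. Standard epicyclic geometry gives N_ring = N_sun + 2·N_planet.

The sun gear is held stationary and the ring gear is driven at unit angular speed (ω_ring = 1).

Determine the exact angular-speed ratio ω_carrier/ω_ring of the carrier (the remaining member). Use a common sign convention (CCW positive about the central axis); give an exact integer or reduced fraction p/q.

19/23

N_ring = 16 + 2·30 = 76
16(ω_s−ω_c) = −76(ω_r−ω_c),  ω_s=0, ω_r=1
16(0−ω_c) = −76(1−ω_c)  ⇒  92ω_c = 76  ⇒  ω_c = 19/23
ω_c/ω_r = 19/23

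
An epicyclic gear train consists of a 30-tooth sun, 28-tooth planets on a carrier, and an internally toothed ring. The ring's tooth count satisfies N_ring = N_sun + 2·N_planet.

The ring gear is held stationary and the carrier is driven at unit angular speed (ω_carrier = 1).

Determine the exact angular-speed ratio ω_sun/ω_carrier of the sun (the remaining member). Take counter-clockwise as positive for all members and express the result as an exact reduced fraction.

N_ring = 30 + 2·28 = 86
30(ω_s−ω_c) = −86(ω_r−ω_c),  ω_r=0, ω_c=1
ω_s = 1 − (86/30)(0−1) = 58/15
ω_s/ω_c = 58/15

58/15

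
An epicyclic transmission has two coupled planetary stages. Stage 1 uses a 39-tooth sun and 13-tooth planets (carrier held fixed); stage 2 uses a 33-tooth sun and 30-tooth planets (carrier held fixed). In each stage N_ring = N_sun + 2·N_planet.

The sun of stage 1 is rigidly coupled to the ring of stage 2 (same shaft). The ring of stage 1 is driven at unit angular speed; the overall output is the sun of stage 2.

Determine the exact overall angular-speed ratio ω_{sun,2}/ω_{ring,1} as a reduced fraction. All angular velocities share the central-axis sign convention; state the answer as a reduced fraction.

Stage 1: N_ring = 39 + 2·13 = 65
Stage 1: 39(ω_s−ω_c) = −65(ω_r−ω_c),  ω_c=0, ω_r=1
Stage 1: ω_s = 0 − (65/39)(1−0) = -5/3
  ⇒ ω_s¹/ω_r¹ = -5/3
Stage 2: N_ring = 33 + 2·30 = 93
Stage 2: 33(ω_s−ω_c) = −93(ω_r−ω_c),  ω_c=0, ω_r=1
Stage 2: ω_s = 0 − (93/33)(1−0) = -31/11
  ⇒ ω_s²/ω_r² = -31/11
Coupling ω_r² = ω_s¹ ⇒ overall = -5/3 × -31/11 = 155/33

155/33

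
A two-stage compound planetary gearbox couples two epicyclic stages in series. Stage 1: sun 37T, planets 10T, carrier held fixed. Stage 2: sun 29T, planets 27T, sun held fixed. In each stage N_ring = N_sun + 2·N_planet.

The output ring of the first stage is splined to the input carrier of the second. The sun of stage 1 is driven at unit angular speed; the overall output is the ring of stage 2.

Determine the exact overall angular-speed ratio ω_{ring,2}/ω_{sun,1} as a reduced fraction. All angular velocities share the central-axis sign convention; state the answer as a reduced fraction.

Stage 1: N_ring = 37 + 2·10 = 57
Stage 1: 37(ω_s−ω_c) = −57(ω_r−ω_c),  ω_c=0, ω_s=1
Stage 1: ω_r = 0 − (37/57)(1−0) = -37/57
  ⇒ ω_r¹/ω_s¹ = -37/57
Stage 2: N_ring = 29 + 2·27 = 83
Stage 2: 29(ω_s−ω_c) = −83(ω_r−ω_c),  ω_s=0, ω_c=1
Stage 2: ω_r = 1 − (29/83)(0−1) = 112/83
  ⇒ ω_r²/ω_c² = 112/83
Coupling ω_c² = ω_r¹ ⇒ overall = -37/57 × 112/83 = -4144/4731

-4144/4731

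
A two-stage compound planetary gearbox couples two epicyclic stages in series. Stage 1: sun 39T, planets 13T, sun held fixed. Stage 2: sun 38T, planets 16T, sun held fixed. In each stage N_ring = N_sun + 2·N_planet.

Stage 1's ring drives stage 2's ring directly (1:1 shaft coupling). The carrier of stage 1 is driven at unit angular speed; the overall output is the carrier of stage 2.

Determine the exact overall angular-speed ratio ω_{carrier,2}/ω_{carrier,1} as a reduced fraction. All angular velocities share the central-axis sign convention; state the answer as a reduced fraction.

Stage 1: N_ring = 39 + 2·13 = 65
Stage 1: 39(ω_s−ω_c) = −65(ω_r−ω_c),  ω_s=0, ω_c=1
Stage 1: ω_r = 1 − (39/65)(0−1) = 8/5
  ⇒ ω_r¹/ω_c¹ = 8/5
Stage 2: N_ring = 38 + 2·16 = 70
Stage 2: 38(ω_s−ω_c) = −70(ω_r−ω_c),  ω_s=0, ω_r=1
Stage 2: 38(0−ω_c) = −70(1−ω_c)  ⇒  108ω_c = 70  ⇒  ω_c = 35/54
  ⇒ ω_c²/ω_r² = 35/54
Coupling ω_r² = ω_r¹ ⇒ overall = 8/5 × 35/54 = 28/27

28/27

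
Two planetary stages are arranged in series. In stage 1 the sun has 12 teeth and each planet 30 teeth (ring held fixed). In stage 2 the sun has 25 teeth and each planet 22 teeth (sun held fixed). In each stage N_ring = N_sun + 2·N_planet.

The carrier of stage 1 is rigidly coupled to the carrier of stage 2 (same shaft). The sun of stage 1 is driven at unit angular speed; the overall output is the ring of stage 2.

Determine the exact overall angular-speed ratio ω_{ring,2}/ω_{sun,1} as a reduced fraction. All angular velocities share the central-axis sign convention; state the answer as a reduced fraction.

94/483

Stage 1: N_ring = 12 + 2·30 = 72
Stage 1: 12(ω_s−ω_c) = −72(ω_r−ω_c),  ω_r=0, ω_s=1
Stage 1: 12(1−ω_c) = −72(0−ω_c)  ⇒  84ω_c = 12  ⇒  ω_c = 1/7
  ⇒ ω_c¹/ω_s¹ = 1/7
Stage 2: N_ring = 25 + 2·22 = 69
Stage 2: 25(ω_s−ω_c) = −69(ω_r−ω_c),  ω_s=0, ω_c=1
Stage 2: ω_r = 1 − (25/69)(0−1) = 94/69
  ⇒ ω_r²/ω_c² = 94/69
Coupling ω_c² = ω_c¹ ⇒ overall = 1/7 × 94/69 = 94/483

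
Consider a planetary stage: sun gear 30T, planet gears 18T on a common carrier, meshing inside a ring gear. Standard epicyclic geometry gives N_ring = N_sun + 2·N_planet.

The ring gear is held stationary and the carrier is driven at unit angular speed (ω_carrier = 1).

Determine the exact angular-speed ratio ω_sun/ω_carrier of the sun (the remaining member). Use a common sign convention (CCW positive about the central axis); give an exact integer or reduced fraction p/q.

16/5

N_ring = 30 + 2·18 = 66
30(ω_s−ω_c) = −66(ω_r−ω_c),  ω_r=0, ω_c=1
ω_s = 1 − (66/30)(0−1) = 16/5
ω_s/ω_c = 16/5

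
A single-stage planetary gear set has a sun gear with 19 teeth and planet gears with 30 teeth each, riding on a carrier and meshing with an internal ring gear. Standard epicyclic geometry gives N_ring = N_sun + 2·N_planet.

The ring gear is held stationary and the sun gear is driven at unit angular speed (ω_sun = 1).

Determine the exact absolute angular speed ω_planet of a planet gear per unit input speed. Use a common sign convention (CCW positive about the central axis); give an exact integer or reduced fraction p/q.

-19/60

N_ring = 19 + 2·30 = 79
19(ω_s−ω_c) = −79(ω_r−ω_c),  ω_r=0, ω_s=1
19(1−ω_c) = −79(0−ω_c)  ⇒  98ω_c = 19  ⇒  ω_c = 19/98
sun–planet: 19·(1−19/98) = −30·(ω_p−ω_c)  ⇒  ω_p−ω_c = −(19/30)·(79/98) = -1501/2940
ω_p = 19/98 − 1501/2940 = -19/60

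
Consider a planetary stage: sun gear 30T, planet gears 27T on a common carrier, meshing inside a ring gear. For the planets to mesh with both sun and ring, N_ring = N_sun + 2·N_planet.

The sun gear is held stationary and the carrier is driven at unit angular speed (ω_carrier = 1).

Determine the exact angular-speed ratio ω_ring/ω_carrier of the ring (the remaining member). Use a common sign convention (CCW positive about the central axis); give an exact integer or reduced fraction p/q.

N_ring = 30 + 2·27 = 84
30(ω_s−ω_c) = −84(ω_r−ω_c),  ω_s=0, ω_c=1
ω_r = 1 − (30/84)(0−1) = 19/14
ω_r/ω_c = 19/14

19/14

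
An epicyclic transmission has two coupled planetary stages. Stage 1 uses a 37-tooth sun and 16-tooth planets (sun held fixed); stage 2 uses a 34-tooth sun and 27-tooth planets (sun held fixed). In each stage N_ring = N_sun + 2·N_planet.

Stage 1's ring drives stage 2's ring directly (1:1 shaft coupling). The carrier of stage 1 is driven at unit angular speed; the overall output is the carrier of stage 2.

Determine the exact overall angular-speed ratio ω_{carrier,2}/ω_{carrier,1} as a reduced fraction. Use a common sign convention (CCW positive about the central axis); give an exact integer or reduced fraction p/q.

Stage 1: N_ring = 37 + 2·16 = 69
Stage 1: 37(ω_s−ω_c) = −69(ω_r−ω_c),  ω_s=0, ω_c=1
Stage 1: ω_r = 1 − (37/69)(0−1) = 106/69
  ⇒ ω_r¹/ω_c¹ = 106/69
Stage 2: N_ring = 34 + 2·27 = 88
Stage 2: 34(ω_s−ω_c) = −88(ω_r−ω_c),  ω_s=0, ω_r=1
Stage 2: 34(0−ω_c) = −88(1−ω_c)  ⇒  122ω_c = 88  ⇒  ω_c = 44/61
  ⇒ ω_c²/ω_r² = 44/61
Coupling ω_r² = ω_r¹ ⇒ overall = 106/69 × 44/61 = 4664/4209

4664/4209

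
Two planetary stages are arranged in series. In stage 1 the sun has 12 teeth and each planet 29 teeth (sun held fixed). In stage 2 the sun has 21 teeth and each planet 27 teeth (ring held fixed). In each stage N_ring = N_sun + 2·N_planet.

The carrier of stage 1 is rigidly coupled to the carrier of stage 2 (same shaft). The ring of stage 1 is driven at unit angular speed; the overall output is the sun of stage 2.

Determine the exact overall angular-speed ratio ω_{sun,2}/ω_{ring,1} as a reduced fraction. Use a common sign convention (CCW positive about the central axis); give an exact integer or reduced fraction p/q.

160/41

Stage 1: N_ring = 12 + 2·29 = 70
Stage 1: 12(ω_s−ω_c) = −70(ω_r−ω_c),  ω_s=0, ω_r=1
Stage 1: 12(0−ω_c) = −70(1−ω_c)  ⇒  82ω_c = 70  ⇒  ω_c = 35/41
  ⇒ ω_c¹/ω_r¹ = 35/41
Stage 2: N_ring = 21 + 2·27 = 75
Stage 2: 21(ω_s−ω_c) = −75(ω_r−ω_c),  ω_r=0, ω_c=1
Stage 2: ω_s = 1 − (75/21)(0−1) = 32/7
  ⇒ ω_s²/ω_c² = 32/7
Coupling ω_c² = ω_c¹ ⇒ overall = 35/41 × 32/7 = 160/41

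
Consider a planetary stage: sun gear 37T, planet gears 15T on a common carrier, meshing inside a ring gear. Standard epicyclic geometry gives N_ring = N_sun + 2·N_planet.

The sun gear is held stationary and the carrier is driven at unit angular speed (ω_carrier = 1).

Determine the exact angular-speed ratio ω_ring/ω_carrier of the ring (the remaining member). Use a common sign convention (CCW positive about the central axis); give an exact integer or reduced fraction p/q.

N_ring = 37 + 2·15 = 67
37(ω_s−ω_c) = −67(ω_r−ω_c),  ω_s=0, ω_c=1
ω_r = 1 − (37/67)(0−1) = 104/67
ω_r/ω_c = 104/67

104/67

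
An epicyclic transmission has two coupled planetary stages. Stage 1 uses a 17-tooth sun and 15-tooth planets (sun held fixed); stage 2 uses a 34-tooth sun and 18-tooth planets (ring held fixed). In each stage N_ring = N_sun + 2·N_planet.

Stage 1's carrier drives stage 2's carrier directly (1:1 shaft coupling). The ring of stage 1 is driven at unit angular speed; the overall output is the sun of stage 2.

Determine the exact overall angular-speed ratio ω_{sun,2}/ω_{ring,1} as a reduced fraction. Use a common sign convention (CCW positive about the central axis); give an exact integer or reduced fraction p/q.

611/272

Stage 1: N_ring = 17 + 2·15 = 47
Stage 1: 17(ω_s−ω_c) = −47(ω_r−ω_c),  ω_s=0, ω_r=1
Stage 1: 17(0−ω_c) = −47(1−ω_c)  ⇒  64ω_c = 47  ⇒  ω_c = 47/64
  ⇒ ω_c¹/ω_r¹ = 47/64
Stage 2: N_ring = 34 + 2·18 = 70
Stage 2: 34(ω_s−ω_c) = −70(ω_r−ω_c),  ω_r=0, ω_c=1
Stage 2: ω_s = 1 − (70/34)(0−1) = 52/17
  ⇒ ω_s²/ω_c² = 52/17
Coupling ω_c² = ω_c¹ ⇒ overall = 47/64 × 52/17 = 611/272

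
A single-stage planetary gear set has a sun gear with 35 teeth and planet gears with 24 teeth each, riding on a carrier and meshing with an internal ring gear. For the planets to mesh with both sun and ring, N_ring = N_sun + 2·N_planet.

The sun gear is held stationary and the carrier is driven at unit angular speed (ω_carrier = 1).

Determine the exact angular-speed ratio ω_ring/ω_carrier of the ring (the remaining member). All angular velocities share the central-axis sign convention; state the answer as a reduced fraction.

N_ring = 35 + 2·24 = 83
35(ω_s−ω_c) = −83(ω_r−ω_c),  ω_s=0, ω_c=1
ω_r = 1 − (35/83)(0−1) = 118/83
ω_r/ω_c = 118/83

118/83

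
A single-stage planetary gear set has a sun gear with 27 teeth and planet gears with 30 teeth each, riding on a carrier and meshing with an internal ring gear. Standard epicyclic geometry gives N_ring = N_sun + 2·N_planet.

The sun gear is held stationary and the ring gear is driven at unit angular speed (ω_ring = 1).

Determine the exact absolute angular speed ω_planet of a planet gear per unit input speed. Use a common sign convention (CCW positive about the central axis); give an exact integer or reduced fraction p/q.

N_ring = 27 + 2·30 = 87
27(ω_s−ω_c) = −87(ω_r−ω_c),  ω_s=0, ω_r=1
27(0−ω_c) = −87(1−ω_c)  ⇒  114ω_c = 87  ⇒  ω_c = 29/38
sun–planet: 27·(0−29/38) = −30·(ω_p−ω_c)  ⇒  ω_p−ω_c = −(27/30)·(-29/38) = 261/380
ω_p = 29/38 + 261/380 = 29/20

29/20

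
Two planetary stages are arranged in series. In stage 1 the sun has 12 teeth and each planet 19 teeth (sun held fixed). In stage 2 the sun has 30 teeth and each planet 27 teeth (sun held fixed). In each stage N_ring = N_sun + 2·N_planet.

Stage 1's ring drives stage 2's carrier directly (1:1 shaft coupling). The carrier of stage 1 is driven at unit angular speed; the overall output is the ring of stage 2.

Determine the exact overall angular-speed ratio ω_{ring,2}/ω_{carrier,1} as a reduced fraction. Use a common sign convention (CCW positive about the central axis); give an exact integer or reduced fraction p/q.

Stage 1: N_ring = 12 + 2·19 = 50
Stage 1: 12(ω_s−ω_c) = −50(ω_r−ω_c),  ω_s=0, ω_c=1
Stage 1: ω_r = 1 − (12/50)(0−1) = 31/25
  ⇒ ω_r¹/ω_c¹ = 31/25
Stage 2: N_ring = 30 + 2·27 = 84
Stage 2: 30(ω_s−ω_c) = −84(ω_r−ω_c),  ω_s=0, ω_c=1
Stage 2: ω_r = 1 − (30/84)(0−1) = 19/14
  ⇒ ω_r²/ω_c² = 19/14
Coupling ω_c² = ω_r¹ ⇒ overall = 31/25 × 19/14 = 589/350

589/350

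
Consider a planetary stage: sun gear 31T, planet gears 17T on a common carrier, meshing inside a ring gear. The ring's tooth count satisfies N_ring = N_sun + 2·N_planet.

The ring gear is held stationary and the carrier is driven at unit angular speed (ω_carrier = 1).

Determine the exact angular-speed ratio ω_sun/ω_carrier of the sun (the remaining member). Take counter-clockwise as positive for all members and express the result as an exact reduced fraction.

N_ring = 31 + 2·17 = 65
31(ω_s−ω_c) = −65(ω_r−ω_c),  ω_r=0, ω_c=1
ω_s = 1 − (65/31)(0−1) = 96/31
ω_s/ω_c = 96/31

96/31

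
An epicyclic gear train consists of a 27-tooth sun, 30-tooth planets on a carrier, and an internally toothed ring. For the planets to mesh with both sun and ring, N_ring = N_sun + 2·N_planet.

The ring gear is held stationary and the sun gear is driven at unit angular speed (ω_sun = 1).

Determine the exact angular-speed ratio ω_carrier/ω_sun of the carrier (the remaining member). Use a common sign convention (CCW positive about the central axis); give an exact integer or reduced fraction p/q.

9/38

N_ring = 27 + 2·30 = 87
27(ω_s−ω_c) = −87(ω_r−ω_c),  ω_r=0, ω_s=1
27(1−ω_c) = −87(0−ω_c)  ⇒  114ω_c = 27  ⇒  ω_c = 9/38
ω_c/ω_s = 9/38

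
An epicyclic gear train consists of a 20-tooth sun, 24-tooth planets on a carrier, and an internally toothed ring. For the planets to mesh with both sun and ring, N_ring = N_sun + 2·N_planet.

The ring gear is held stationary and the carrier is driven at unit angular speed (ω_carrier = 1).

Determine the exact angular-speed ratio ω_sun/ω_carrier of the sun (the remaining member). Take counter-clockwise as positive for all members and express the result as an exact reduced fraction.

N_ring = 20 + 2·24 = 68
20(ω_s−ω_c) = −68(ω_r−ω_c),  ω_r=0, ω_c=1
ω_s = 1 − (68/20)(0−1) = 22/5
ω_s/ω_c = 22/5

22/5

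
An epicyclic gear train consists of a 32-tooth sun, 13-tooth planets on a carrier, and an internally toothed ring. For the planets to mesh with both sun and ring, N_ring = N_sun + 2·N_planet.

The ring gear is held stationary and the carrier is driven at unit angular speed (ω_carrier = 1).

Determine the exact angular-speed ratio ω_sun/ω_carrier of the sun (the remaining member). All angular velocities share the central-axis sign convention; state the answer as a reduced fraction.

45/16

N_ring = 32 + 2·13 = 58
32(ω_s−ω_c) = −58(ω_r−ω_c),  ω_r=0, ω_c=1
ω_s = 1 − (58/32)(0−1) = 45/16
ω_s/ω_c = 45/16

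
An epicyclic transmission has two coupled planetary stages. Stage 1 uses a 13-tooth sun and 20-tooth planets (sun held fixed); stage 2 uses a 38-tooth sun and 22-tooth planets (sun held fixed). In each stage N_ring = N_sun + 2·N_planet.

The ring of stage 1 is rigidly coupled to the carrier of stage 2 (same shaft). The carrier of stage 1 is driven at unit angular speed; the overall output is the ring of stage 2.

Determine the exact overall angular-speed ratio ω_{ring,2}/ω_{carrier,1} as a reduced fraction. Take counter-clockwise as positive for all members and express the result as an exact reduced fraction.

Stage 1: N_ring = 13 + 2·20 = 53
Stage 1: 13(ω_s−ω_c) = −53(ω_r−ω_c),  ω_s=0, ω_c=1
Stage 1: ω_r = 1 − (13/53)(0−1) = 66/53
  ⇒ ω_r¹/ω_c¹ = 66/53
Stage 2: N_ring = 38 + 2·22 = 82
Stage 2: 38(ω_s−ω_c) = −82(ω_r−ω_c),  ω_s=0, ω_c=1
Stage 2: ω_r = 1 − (38/82)(0−1) = 60/41
  ⇒ ω_r²/ω_c² = 60/41
Coupling ω_c² = ω_r¹ ⇒ overall = 66/53 × 60/41 = 3960/2173

3960/2173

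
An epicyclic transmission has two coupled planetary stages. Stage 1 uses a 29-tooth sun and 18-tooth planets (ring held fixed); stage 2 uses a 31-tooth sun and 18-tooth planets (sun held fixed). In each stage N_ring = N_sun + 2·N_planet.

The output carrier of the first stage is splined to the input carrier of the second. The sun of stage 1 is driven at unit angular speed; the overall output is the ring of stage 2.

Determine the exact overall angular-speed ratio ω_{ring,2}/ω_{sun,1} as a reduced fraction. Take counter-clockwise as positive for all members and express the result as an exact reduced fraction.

Stage 1: N_ring = 29 + 2·18 = 65
Stage 1: 29(ω_s−ω_c) = −65(ω_r−ω_c),  ω_r=0, ω_s=1
Stage 1: 29(1−ω_c) = −65(0−ω_c)  ⇒  94ω_c = 29  ⇒  ω_c = 29/94
  ⇒ ω_c¹/ω_s¹ = 29/94
Stage 2: N_ring = 31 + 2·18 = 67
Stage 2: 31(ω_s−ω_c) = −67(ω_r−ω_c),  ω_s=0, ω_c=1
Stage 2: ω_r = 1 − (31/67)(0−1) = 98/67
  ⇒ ω_r²/ω_c² = 98/67
Coupling ω_c² = ω_c¹ ⇒ overall = 29/94 × 98/67 = 1421/3149

1421/3149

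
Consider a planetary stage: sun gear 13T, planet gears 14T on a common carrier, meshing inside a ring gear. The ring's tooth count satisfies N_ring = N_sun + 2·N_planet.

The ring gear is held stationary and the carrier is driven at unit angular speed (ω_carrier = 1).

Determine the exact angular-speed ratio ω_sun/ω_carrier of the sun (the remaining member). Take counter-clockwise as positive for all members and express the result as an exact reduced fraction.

54/13

N_ring = 13 + 2·14 = 41
13(ω_s−ω_c) = −41(ω_r−ω_c),  ω_r=0, ω_c=1
ω_s = 1 − (41/13)(0−1) = 54/13
ω_s/ω_c = 54/13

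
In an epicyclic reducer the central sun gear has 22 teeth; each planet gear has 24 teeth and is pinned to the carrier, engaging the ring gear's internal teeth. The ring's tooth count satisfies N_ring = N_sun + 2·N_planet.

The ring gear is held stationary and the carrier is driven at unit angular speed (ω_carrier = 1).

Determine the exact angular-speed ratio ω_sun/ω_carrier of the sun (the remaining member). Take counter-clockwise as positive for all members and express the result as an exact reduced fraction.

46/11

N_ring = 22 + 2·24 = 70
22(ω_s−ω_c) = −70(ω_r−ω_c),  ω_r=0, ω_c=1
ω_s = 1 − (70/22)(0−1) = 46/11
ω_s/ω_c = 46/11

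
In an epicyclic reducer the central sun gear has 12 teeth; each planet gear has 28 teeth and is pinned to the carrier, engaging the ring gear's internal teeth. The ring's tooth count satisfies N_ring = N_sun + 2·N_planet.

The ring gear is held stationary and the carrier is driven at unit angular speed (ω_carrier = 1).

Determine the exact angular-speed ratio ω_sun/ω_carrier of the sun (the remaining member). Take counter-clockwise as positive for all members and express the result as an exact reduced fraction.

N_ring = 12 + 2·28 = 68
12(ω_s−ω_c) = −68(ω_r−ω_c),  ω_r=0, ω_c=1
ω_s = 1 − (68/12)(0−1) = 20/3
ω_s/ω_c = 20/3

20/3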